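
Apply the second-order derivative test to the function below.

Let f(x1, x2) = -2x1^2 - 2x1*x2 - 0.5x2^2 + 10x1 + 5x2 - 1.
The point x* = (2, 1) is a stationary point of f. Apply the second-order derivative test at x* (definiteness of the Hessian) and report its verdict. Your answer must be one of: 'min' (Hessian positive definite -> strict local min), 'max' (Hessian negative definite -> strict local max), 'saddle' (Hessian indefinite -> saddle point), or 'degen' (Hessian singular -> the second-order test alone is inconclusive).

Compute the Hessian H = grad^2 f:
  H = [[-4, -2], [-2, -1]]
Verify stationarity: grad f(x*) = H x* + g = (0, 0).
Eigenvalues of H: -5, 0.
H has a zero eigenvalue (singular; negative semidefinite but not definite), so H is neither positive definite, negative definite, nor indefinite. The second-order test alone is inconclusive -> degen.
(Indeed, f is constant along the null direction of H through x*, so x* is not a strict local extremum.)

degen


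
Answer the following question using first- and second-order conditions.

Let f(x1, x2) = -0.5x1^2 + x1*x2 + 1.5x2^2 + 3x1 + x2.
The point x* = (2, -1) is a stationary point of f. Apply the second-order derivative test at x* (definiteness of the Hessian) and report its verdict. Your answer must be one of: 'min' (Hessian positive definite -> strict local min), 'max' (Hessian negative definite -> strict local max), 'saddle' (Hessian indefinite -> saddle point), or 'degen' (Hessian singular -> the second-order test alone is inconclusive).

Compute the Hessian H = grad^2 f:
  H = [[-1, 1], [1, 3]]
Verify stationarity: grad f(x*) = H x* + g = (0, 0).
Eigenvalues of H: -1.2361, 3.2361.
Eigenvalues have mixed signs, so H is indefinite -> x* is a saddle point.

saddle


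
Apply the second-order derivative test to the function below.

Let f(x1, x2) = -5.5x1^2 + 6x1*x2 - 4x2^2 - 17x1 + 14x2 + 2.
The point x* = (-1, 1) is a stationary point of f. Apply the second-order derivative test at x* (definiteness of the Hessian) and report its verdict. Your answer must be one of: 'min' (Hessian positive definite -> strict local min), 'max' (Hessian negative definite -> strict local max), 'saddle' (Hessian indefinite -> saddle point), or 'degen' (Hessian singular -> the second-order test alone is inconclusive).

Compute the Hessian H = grad^2 f:
  H = [[-11, 6], [6, -8]]
Verify stationarity: grad f(x*) = H x* + g = (0, 0).
Eigenvalues of H: -15.6847, -3.3153.
Both eigenvalues < 0, so H is negative definite -> x* is a strict local max.

max


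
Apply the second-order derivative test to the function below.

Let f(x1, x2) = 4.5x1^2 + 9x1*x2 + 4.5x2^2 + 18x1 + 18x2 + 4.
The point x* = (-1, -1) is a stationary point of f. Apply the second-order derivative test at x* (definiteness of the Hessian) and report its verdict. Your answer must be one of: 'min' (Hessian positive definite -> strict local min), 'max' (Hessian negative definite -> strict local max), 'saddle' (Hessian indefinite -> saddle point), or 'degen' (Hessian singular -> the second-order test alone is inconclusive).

Compute the Hessian H = grad^2 f:
  H = [[9, 9], [9, 9]]
Verify stationarity: grad f(x*) = H x* + g = (0, 0).
Eigenvalues of H: 0, 18.
H has a zero eigenvalue (singular; positive semidefinite but not definite), so H is neither positive definite, negative definite, nor indefinite. The second-order test alone is inconclusive -> degen.
(Indeed, f is constant along the null direction of H through x*, so x* is not a strict local extremum.)

degen


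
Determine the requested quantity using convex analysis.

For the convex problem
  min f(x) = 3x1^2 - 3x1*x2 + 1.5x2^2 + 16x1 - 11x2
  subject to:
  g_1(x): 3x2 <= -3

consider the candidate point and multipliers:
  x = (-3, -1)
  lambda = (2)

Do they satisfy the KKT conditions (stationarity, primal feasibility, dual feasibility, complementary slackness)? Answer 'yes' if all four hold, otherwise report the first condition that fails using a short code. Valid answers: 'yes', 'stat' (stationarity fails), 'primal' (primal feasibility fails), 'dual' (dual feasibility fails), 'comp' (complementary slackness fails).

Gradient of f: grad f(x) = Q x + c = (1, -5)
Constraint values g_i(x) = a_i^T x - b_i:
  g_1((-3, -1)) = 0
Stationarity residual: grad f(x) + sum_i lambda_i a_i = (1, 1)
  -> stationarity FAILS
Primal feasibility (all g_i <= 0): OK
Dual feasibility (all lambda_i >= 0): OK
Complementary slackness (lambda_i * g_i(x) = 0 for all i): OK

Verdict: the first failing condition is stationarity -> stat.

stat


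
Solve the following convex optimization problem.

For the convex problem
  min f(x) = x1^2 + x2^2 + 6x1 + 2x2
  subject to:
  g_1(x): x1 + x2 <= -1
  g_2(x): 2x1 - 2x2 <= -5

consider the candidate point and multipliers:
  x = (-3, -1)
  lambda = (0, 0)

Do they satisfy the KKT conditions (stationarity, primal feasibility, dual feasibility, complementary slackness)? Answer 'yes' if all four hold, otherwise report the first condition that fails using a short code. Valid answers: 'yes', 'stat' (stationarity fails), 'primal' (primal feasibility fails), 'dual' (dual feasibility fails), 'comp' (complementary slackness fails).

Gradient of f: grad f(x) = Q x + c = (0, 0)
Constraint values g_i(x) = a_i^T x - b_i:
  g_1((-3, -1)) = -3
  g_2((-3, -1)) = 1
Stationarity residual: grad f(x) + sum_i lambda_i a_i = (0, 0)
  -> stationarity OK
Primal feasibility (all g_i <= 0): FAILS
Dual feasibility (all lambda_i >= 0): OK
Complementary slackness (lambda_i * g_i(x) = 0 for all i): OK

Verdict: the first failing condition is primal_feasibility -> primal.

primal


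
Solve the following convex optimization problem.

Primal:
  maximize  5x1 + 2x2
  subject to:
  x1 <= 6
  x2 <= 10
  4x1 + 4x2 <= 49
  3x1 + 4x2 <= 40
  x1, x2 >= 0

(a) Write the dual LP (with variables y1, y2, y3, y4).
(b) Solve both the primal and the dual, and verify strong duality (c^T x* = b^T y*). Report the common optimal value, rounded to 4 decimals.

The standard primal-dual pair for 'max c^T x s.t. A x <= b, x >= 0' is:
  Dual:  min b^T y  s.t.  A^T y >= c,  y >= 0.

So the dual LP is:
  minimize  6y1 + 10y2 + 49y3 + 40y4
  subject to:
    y1 + 4y3 + 3y4 >= 5
    y2 + 4y3 + 4y4 >= 2
    y1, y2, y3, y4 >= 0

Solving the primal: x* = (6, 5.5).
  primal value c^T x* = 41.
Solving the dual: y* = (3.5, 0, 0, 0.5).
  dual value b^T y* = 41.
Strong duality: c^T x* = b^T y*. Confirmed.

41


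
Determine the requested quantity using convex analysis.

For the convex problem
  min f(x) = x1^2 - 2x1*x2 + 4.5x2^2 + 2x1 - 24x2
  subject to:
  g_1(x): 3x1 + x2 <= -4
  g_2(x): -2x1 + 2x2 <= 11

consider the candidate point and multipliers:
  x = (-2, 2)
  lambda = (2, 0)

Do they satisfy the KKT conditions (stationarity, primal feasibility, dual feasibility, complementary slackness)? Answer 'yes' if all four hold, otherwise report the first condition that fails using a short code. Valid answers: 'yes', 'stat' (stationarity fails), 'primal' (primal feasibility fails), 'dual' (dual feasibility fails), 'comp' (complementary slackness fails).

Gradient of f: grad f(x) = Q x + c = (-6, -2)
Constraint values g_i(x) = a_i^T x - b_i:
  g_1((-2, 2)) = 0
  g_2((-2, 2)) = -3
Stationarity residual: grad f(x) + sum_i lambda_i a_i = (0, 0)
  -> stationarity OK
Primal feasibility (all g_i <= 0): OK
Dual feasibility (all lambda_i >= 0): OK
Complementary slackness (lambda_i * g_i(x) = 0 for all i): OK

Verdict: yes, KKT holds.

yes


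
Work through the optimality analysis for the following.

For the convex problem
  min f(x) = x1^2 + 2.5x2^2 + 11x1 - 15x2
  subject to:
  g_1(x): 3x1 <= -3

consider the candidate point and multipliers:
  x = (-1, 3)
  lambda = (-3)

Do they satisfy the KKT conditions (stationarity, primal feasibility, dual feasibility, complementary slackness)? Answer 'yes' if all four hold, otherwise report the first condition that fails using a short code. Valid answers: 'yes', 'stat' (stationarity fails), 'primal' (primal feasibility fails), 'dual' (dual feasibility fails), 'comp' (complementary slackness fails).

Gradient of f: grad f(x) = Q x + c = (9, 0)
Constraint values g_i(x) = a_i^T x - b_i:
  g_1((-1, 3)) = 0
Stationarity residual: grad f(x) + sum_i lambda_i a_i = (0, 0)
  -> stationarity OK
Primal feasibility (all g_i <= 0): OK
Dual feasibility (all lambda_i >= 0): FAILS
Complementary slackness (lambda_i * g_i(x) = 0 for all i): OK

Verdict: the first failing condition is dual_feasibility -> dual.

dual


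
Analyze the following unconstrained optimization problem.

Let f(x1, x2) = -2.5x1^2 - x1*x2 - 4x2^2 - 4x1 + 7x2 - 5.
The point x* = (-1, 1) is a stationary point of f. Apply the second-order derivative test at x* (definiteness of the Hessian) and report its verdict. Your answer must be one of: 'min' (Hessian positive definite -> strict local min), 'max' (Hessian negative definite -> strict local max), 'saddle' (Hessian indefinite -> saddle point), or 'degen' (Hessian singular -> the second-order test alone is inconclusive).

Compute the Hessian H = grad^2 f:
  H = [[-5, -1], [-1, -8]]
Verify stationarity: grad f(x*) = H x* + g = (0, 0).
Eigenvalues of H: -8.3028, -4.6972.
Both eigenvalues < 0, so H is negative definite -> x* is a strict local max.

max


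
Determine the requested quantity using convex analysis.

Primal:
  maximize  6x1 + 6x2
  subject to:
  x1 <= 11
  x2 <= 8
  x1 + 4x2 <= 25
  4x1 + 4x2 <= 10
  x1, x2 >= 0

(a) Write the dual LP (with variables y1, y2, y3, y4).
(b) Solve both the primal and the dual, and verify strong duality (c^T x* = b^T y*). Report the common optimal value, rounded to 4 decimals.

The standard primal-dual pair for 'max c^T x s.t. A x <= b, x >= 0' is:
  Dual:  min b^T y  s.t.  A^T y >= c,  y >= 0.

So the dual LP is:
  minimize  11y1 + 8y2 + 25y3 + 10y4
  subject to:
    y1 + y3 + 4y4 >= 6
    y2 + 4y3 + 4y4 >= 6
    y1, y2, y3, y4 >= 0

Solving the primal: x* = (2.5, 0).
  primal value c^T x* = 15.
Solving the dual: y* = (0, 0, 0, 1.5).
  dual value b^T y* = 15.
Strong duality: c^T x* = b^T y*. Confirmed.

15


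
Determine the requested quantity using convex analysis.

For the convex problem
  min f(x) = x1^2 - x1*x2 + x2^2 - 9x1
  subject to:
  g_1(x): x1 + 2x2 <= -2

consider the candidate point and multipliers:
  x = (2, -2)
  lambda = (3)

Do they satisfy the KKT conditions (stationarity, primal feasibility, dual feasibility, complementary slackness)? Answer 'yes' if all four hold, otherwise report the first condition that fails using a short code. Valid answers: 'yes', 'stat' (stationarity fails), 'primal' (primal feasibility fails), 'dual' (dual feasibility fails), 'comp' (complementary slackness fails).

Gradient of f: grad f(x) = Q x + c = (-3, -6)
Constraint values g_i(x) = a_i^T x - b_i:
  g_1((2, -2)) = 0
Stationarity residual: grad f(x) + sum_i lambda_i a_i = (0, 0)
  -> stationarity OK
Primal feasibility (all g_i <= 0): OK
Dual feasibility (all lambda_i >= 0): OK
Complementary slackness (lambda_i * g_i(x) = 0 for all i): OK

Verdict: yes, KKT holds.

yes


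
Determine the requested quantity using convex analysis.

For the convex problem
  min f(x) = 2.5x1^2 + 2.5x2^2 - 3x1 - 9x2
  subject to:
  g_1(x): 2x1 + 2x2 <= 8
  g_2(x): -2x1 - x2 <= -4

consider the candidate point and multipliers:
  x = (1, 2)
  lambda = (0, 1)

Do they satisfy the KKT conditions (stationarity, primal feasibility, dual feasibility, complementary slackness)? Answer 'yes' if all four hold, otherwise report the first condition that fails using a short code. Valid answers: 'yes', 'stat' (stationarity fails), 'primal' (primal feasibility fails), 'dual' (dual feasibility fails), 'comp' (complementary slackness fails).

Gradient of f: grad f(x) = Q x + c = (2, 1)
Constraint values g_i(x) = a_i^T x - b_i:
  g_1((1, 2)) = -2
  g_2((1, 2)) = 0
Stationarity residual: grad f(x) + sum_i lambda_i a_i = (0, 0)
  -> stationarity OK
Primal feasibility (all g_i <= 0): OK
Dual feasibility (all lambda_i >= 0): OK
Complementary slackness (lambda_i * g_i(x) = 0 for all i): OK

Verdict: yes, KKT holds.

yes


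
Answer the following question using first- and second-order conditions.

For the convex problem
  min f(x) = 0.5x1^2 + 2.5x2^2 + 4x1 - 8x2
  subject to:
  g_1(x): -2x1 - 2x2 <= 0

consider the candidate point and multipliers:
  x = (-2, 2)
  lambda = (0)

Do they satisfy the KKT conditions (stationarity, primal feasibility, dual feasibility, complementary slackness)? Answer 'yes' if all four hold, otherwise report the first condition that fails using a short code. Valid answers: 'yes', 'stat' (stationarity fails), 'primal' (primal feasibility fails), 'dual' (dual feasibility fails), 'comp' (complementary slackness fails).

Gradient of f: grad f(x) = Q x + c = (2, 2)
Constraint values g_i(x) = a_i^T x - b_i:
  g_1((-2, 2)) = 0
Stationarity residual: grad f(x) + sum_i lambda_i a_i = (2, 2)
  -> stationarity FAILS
Primal feasibility (all g_i <= 0): OK
Dual feasibility (all lambda_i >= 0): OK
Complementary slackness (lambda_i * g_i(x) = 0 for all i): OK

Verdict: the first failing condition is stationarity -> stat.

stat


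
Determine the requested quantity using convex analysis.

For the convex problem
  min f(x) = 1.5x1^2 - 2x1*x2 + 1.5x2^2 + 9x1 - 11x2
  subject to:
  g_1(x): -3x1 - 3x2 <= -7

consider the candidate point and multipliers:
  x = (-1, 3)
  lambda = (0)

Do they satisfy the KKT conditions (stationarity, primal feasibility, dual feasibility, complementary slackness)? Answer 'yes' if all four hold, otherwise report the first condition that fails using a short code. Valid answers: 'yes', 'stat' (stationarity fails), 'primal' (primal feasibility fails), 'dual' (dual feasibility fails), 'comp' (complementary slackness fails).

Gradient of f: grad f(x) = Q x + c = (0, 0)
Constraint values g_i(x) = a_i^T x - b_i:
  g_1((-1, 3)) = 1
Stationarity residual: grad f(x) + sum_i lambda_i a_i = (0, 0)
  -> stationarity OK
Primal feasibility (all g_i <= 0): FAILS
Dual feasibility (all lambda_i >= 0): OK
Complementary slackness (lambda_i * g_i(x) = 0 for all i): OK

Verdict: the first failing condition is primal_feasibility -> primal.

primal


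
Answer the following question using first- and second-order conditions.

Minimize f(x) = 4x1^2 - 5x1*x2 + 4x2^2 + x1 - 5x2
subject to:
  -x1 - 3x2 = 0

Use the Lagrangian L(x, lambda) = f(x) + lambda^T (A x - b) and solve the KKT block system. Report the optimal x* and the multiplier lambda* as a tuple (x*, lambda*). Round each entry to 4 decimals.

Form the Lagrangian:
  L(x, lambda) = (1/2) x^T Q x + c^T x + lambda^T (A x - b)
Stationarity (grad_x L = 0): Q x + c + A^T lambda = 0.
Primal feasibility: A x = b.

This gives the KKT block system:
  [ Q   A^T ] [ x     ]   [-c ]
  [ A    0  ] [ lambda ] = [ b ]

Solving the linear system:
  x*      = (-0.2182, 0.0727)
  lambda* = (-1.1091)
  f(x*)   = -0.2909

x* = (-0.2182, 0.0727), lambda* = (-1.1091)


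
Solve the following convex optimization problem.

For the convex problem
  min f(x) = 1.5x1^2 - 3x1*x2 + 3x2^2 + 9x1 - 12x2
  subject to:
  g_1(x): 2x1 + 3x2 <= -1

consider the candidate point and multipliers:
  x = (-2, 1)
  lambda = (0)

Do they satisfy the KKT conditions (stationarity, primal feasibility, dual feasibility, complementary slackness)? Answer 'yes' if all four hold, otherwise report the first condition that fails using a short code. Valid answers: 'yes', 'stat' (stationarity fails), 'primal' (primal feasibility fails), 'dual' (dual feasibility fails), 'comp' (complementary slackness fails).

Gradient of f: grad f(x) = Q x + c = (0, 0)
Constraint values g_i(x) = a_i^T x - b_i:
  g_1((-2, 1)) = 0
Stationarity residual: grad f(x) + sum_i lambda_i a_i = (0, 0)
  -> stationarity OK
Primal feasibility (all g_i <= 0): OK
Dual feasibility (all lambda_i >= 0): OK
Complementary slackness (lambda_i * g_i(x) = 0 for all i): OK

Verdict: yes, KKT holds.

yes


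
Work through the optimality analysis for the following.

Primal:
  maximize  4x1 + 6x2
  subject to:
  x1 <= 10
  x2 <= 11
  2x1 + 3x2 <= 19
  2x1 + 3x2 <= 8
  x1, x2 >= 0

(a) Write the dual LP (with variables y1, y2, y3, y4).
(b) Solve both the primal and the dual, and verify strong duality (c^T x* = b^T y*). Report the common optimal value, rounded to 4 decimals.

The standard primal-dual pair for 'max c^T x s.t. A x <= b, x >= 0' is:
  Dual:  min b^T y  s.t.  A^T y >= c,  y >= 0.

So the dual LP is:
  minimize  10y1 + 11y2 + 19y3 + 8y4
  subject to:
    y1 + 2y3 + 2y4 >= 4
    y2 + 3y3 + 3y4 >= 6
    y1, y2, y3, y4 >= 0

Solving the primal: x* = (4, 0).
  primal value c^T x* = 16.
Solving the dual: y* = (0, 0, 0, 2).
  dual value b^T y* = 16.
Strong duality: c^T x* = b^T y*. Confirmed.

16


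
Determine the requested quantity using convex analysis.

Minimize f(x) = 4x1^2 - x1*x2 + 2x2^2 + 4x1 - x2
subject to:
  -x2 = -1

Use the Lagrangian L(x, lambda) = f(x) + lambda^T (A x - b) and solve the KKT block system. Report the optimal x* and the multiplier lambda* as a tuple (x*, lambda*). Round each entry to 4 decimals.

Form the Lagrangian:
  L(x, lambda) = (1/2) x^T Q x + c^T x + lambda^T (A x - b)
Stationarity (grad_x L = 0): Q x + c + A^T lambda = 0.
Primal feasibility: A x = b.

This gives the KKT block system:
  [ Q   A^T ] [ x     ]   [-c ]
  [ A    0  ] [ lambda ] = [ b ]

Solving the linear system:
  x*      = (-0.375, 1)
  lambda* = (3.375)
  f(x*)   = 0.4375

x* = (-0.375, 1), lambda* = (3.375)


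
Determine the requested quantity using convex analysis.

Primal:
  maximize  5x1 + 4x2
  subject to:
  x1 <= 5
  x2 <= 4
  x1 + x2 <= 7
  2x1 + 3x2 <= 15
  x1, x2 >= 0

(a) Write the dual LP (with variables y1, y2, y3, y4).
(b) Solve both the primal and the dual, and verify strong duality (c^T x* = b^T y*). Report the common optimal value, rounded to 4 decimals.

The standard primal-dual pair for 'max c^T x s.t. A x <= b, x >= 0' is:
  Dual:  min b^T y  s.t.  A^T y >= c,  y >= 0.

So the dual LP is:
  minimize  5y1 + 4y2 + 7y3 + 15y4
  subject to:
    y1 + y3 + 2y4 >= 5
    y2 + y3 + 3y4 >= 4
    y1, y2, y3, y4 >= 0

Solving the primal: x* = (5, 1.6667).
  primal value c^T x* = 31.6667.
Solving the dual: y* = (2.3333, 0, 0, 1.3333).
  dual value b^T y* = 31.6667.
Strong duality: c^T x* = b^T y*. Confirmed.

31.6667


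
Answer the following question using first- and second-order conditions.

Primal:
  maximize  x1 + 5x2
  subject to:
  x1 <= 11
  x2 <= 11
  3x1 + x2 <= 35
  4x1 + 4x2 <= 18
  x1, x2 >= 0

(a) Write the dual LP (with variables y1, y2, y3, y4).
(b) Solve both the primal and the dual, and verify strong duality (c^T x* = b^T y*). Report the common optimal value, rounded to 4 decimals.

The standard primal-dual pair for 'max c^T x s.t. A x <= b, x >= 0' is:
  Dual:  min b^T y  s.t.  A^T y >= c,  y >= 0.

So the dual LP is:
  minimize  11y1 + 11y2 + 35y3 + 18y4
  subject to:
    y1 + 3y3 + 4y4 >= 1
    y2 + y3 + 4y4 >= 5
    y1, y2, y3, y4 >= 0

Solving the primal: x* = (0, 4.5).
  primal value c^T x* = 22.5.
Solving the dual: y* = (0, 0, 0, 1.25).
  dual value b^T y* = 22.5.
Strong duality: c^T x* = b^T y*. Confirmed.

22.5


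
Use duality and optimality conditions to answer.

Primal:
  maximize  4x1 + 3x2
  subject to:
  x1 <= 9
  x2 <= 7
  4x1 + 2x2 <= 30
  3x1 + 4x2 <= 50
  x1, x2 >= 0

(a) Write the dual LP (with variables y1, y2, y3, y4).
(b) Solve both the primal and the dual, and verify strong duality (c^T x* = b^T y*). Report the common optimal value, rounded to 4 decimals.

The standard primal-dual pair for 'max c^T x s.t. A x <= b, x >= 0' is:
  Dual:  min b^T y  s.t.  A^T y >= c,  y >= 0.

So the dual LP is:
  minimize  9y1 + 7y2 + 30y3 + 50y4
  subject to:
    y1 + 4y3 + 3y4 >= 4
    y2 + 2y3 + 4y4 >= 3
    y1, y2, y3, y4 >= 0

Solving the primal: x* = (4, 7).
  primal value c^T x* = 37.
Solving the dual: y* = (0, 1, 1, 0).
  dual value b^T y* = 37.
Strong duality: c^T x* = b^T y*. Confirmed.

37


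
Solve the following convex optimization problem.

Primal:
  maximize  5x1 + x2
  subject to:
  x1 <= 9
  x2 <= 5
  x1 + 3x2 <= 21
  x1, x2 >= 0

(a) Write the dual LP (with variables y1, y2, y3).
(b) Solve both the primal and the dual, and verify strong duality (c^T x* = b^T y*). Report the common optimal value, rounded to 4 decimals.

The standard primal-dual pair for 'max c^T x s.t. A x <= b, x >= 0' is:
  Dual:  min b^T y  s.t.  A^T y >= c,  y >= 0.

So the dual LP is:
  minimize  9y1 + 5y2 + 21y3
  subject to:
    y1 + y3 >= 5
    y2 + 3y3 >= 1
    y1, y2, y3 >= 0

Solving the primal: x* = (9, 4).
  primal value c^T x* = 49.
Solving the dual: y* = (4.6667, 0, 0.3333).
  dual value b^T y* = 49.
Strong duality: c^T x* = b^T y*. Confirmed.

49


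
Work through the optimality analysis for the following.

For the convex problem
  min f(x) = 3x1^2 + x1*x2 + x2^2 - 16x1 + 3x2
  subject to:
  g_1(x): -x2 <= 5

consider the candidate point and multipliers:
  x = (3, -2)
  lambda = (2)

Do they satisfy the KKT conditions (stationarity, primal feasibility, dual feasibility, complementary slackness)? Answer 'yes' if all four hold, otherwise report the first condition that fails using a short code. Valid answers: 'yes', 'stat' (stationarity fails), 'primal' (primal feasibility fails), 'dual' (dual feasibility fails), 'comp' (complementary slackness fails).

Gradient of f: grad f(x) = Q x + c = (0, 2)
Constraint values g_i(x) = a_i^T x - b_i:
  g_1((3, -2)) = -3
Stationarity residual: grad f(x) + sum_i lambda_i a_i = (0, 0)
  -> stationarity OK
Primal feasibility (all g_i <= 0): OK
Dual feasibility (all lambda_i >= 0): OK
Complementary slackness (lambda_i * g_i(x) = 0 for all i): FAILS

Verdict: the first failing condition is complementary_slackness -> comp.

comp


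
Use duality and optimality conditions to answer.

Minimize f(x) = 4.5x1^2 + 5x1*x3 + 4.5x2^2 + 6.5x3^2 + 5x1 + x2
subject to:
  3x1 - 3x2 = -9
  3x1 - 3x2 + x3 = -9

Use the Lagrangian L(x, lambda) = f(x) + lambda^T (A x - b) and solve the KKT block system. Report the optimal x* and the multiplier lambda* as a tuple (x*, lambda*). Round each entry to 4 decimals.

Form the Lagrangian:
  L(x, lambda) = (1/2) x^T Q x + c^T x + lambda^T (A x - b)
Stationarity (grad_x L = 0): Q x + c + A^T lambda = 0.
Primal feasibility: A x = b.

This gives the KKT block system:
  [ Q   A^T ] [ x     ]   [-c ]
  [ A    0  ] [ lambda ] = [ b ]

Solving the linear system:
  x*      = (-1.8333, 1.1667, 0)
  lambda* = (-5.3333, 9.1667)
  f(x*)   = 13.25

x* = (-1.8333, 1.1667, 0), lambda* = (-5.3333, 9.1667)


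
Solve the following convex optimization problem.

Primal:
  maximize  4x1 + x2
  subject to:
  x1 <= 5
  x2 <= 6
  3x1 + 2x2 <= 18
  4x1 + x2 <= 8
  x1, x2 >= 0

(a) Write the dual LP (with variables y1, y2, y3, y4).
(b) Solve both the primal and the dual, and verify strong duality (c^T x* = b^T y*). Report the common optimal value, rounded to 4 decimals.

The standard primal-dual pair for 'max c^T x s.t. A x <= b, x >= 0' is:
  Dual:  min b^T y  s.t.  A^T y >= c,  y >= 0.

So the dual LP is:
  minimize  5y1 + 6y2 + 18y3 + 8y4
  subject to:
    y1 + 3y3 + 4y4 >= 4
    y2 + 2y3 + y4 >= 1
    y1, y2, y3, y4 >= 0

Solving the primal: x* = (2, 0).
  primal value c^T x* = 8.
Solving the dual: y* = (0, 0, 0, 1).
  dual value b^T y* = 8.
Strong duality: c^T x* = b^T y*. Confirmed.

8


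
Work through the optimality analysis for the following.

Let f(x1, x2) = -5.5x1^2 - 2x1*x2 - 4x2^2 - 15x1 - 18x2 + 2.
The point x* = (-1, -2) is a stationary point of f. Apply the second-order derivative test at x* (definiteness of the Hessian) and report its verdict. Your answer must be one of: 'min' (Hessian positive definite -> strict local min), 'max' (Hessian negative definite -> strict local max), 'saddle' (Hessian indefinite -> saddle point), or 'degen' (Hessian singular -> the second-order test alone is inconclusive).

Compute the Hessian H = grad^2 f:
  H = [[-11, -2], [-2, -8]]
Verify stationarity: grad f(x*) = H x* + g = (0, 0).
Eigenvalues of H: -12, -7.
Both eigenvalues < 0, so H is negative definite -> x* is a strict local max.

max


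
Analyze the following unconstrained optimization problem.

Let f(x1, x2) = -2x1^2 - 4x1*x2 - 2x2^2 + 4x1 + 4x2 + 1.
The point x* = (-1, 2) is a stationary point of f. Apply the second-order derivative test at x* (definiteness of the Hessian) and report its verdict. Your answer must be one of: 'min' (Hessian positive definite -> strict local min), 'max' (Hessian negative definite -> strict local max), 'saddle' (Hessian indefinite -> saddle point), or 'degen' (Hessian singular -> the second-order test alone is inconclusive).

Compute the Hessian H = grad^2 f:
  H = [[-4, -4], [-4, -4]]
Verify stationarity: grad f(x*) = H x* + g = (0, 0).
Eigenvalues of H: -8, 0.
H has a zero eigenvalue (singular; negative semidefinite but not definite), so H is neither positive definite, negative definite, nor indefinite. The second-order test alone is inconclusive -> degen.
(Indeed, f is constant along the null direction of H through x*, so x* is not a strict local extremum.)

degen


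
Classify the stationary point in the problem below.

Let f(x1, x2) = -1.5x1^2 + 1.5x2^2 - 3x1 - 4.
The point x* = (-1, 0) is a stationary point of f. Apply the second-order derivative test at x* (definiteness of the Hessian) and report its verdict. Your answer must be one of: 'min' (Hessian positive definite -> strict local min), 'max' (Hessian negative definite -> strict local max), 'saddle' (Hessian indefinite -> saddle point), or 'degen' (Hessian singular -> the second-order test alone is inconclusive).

Compute the Hessian H = grad^2 f:
  H = [[-3, 0], [0, 3]]
Verify stationarity: grad f(x*) = H x* + g = (0, 0).
Eigenvalues of H: -3, 3.
Eigenvalues have mixed signs, so H is indefinite -> x* is a saddle point.

saddle


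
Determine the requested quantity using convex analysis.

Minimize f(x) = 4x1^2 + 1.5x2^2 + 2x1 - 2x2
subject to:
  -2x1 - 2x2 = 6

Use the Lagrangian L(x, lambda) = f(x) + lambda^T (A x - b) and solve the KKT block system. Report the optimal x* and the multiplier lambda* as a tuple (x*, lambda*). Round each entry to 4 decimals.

Form the Lagrangian:
  L(x, lambda) = (1/2) x^T Q x + c^T x + lambda^T (A x - b)
Stationarity (grad_x L = 0): Q x + c + A^T lambda = 0.
Primal feasibility: A x = b.

This gives the KKT block system:
  [ Q   A^T ] [ x     ]   [-c ]
  [ A    0  ] [ lambda ] = [ b ]

Solving the linear system:
  x*      = (-1.1818, -1.8182)
  lambda* = (-3.7273)
  f(x*)   = 11.8182

x* = (-1.1818, -1.8182), lambda* = (-3.7273)


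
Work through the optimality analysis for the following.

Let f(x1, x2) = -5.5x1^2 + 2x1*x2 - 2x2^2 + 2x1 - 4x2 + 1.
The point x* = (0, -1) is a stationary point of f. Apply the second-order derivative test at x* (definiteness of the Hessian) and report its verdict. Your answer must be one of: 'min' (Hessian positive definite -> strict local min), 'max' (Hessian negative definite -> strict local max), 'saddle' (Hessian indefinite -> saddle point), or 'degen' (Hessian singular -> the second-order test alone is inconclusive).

Compute the Hessian H = grad^2 f:
  H = [[-11, 2], [2, -4]]
Verify stationarity: grad f(x*) = H x* + g = (0, 0).
Eigenvalues of H: -11.5311, -3.4689.
Both eigenvalues < 0, so H is negative definite -> x* is a strict local max.

max


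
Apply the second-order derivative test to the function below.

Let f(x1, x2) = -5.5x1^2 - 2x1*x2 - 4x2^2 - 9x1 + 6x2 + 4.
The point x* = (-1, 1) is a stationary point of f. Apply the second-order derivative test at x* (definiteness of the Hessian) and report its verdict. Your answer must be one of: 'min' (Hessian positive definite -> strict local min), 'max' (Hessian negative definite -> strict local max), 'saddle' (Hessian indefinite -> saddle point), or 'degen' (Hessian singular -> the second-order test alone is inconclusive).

Compute the Hessian H = grad^2 f:
  H = [[-11, -2], [-2, -8]]
Verify stationarity: grad f(x*) = H x* + g = (0, 0).
Eigenvalues of H: -12, -7.
Both eigenvalues < 0, so H is negative definite -> x* is a strict local max.

max


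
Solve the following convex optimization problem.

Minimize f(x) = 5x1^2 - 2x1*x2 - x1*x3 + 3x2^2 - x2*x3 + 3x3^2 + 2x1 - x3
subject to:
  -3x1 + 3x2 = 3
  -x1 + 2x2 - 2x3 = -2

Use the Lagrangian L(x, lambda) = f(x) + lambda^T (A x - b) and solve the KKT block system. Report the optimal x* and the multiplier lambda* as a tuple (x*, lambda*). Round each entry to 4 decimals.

Form the Lagrangian:
  L(x, lambda) = (1/2) x^T Q x + c^T x + lambda^T (A x - b)
Stationarity (grad_x L = 0): Q x + c + A^T lambda = 0.
Primal feasibility: A x = b.

This gives the KKT block system:
  [ Q   A^T ] [ x     ]   [-c ]
  [ A    0  ] [ lambda ] = [ b ]

Solving the linear system:
  x*      = (-0.6087, 0.3913, 1.6957)
  lambda* = (-3.7536, 4.6957)
  f(x*)   = 8.8696

x* = (-0.6087, 0.3913, 1.6957), lambda* = (-3.7536, 4.6957)


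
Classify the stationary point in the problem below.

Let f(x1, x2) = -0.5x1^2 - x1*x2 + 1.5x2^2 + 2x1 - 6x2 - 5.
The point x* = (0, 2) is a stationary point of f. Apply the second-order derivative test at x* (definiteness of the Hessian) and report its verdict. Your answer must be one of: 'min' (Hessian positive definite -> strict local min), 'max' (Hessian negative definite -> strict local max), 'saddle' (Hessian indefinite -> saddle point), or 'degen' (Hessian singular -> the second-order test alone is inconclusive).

Compute the Hessian H = grad^2 f:
  H = [[-1, -1], [-1, 3]]
Verify stationarity: grad f(x*) = H x* + g = (0, 0).
Eigenvalues of H: -1.2361, 3.2361.
Eigenvalues have mixed signs, so H is indefinite -> x* is a saddle point.

saddle


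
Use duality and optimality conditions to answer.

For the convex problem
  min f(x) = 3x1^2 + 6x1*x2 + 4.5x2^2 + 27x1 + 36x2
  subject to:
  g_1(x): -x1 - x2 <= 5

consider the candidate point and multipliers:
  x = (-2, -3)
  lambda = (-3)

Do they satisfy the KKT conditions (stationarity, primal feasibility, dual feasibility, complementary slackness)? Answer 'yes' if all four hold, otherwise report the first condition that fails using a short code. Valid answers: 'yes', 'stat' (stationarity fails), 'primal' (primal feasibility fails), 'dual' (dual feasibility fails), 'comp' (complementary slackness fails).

Gradient of f: grad f(x) = Q x + c = (-3, -3)
Constraint values g_i(x) = a_i^T x - b_i:
  g_1((-2, -3)) = 0
Stationarity residual: grad f(x) + sum_i lambda_i a_i = (0, 0)
  -> stationarity OK
Primal feasibility (all g_i <= 0): OK
Dual feasibility (all lambda_i >= 0): FAILS
Complementary slackness (lambda_i * g_i(x) = 0 for all i): OK

Verdict: the first failing condition is dual_feasibility -> dual.

dual


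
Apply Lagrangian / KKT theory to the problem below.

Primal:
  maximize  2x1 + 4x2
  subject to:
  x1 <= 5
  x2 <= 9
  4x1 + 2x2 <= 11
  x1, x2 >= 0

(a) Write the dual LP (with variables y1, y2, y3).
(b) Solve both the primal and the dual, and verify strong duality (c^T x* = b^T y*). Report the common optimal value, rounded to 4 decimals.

The standard primal-dual pair for 'max c^T x s.t. A x <= b, x >= 0' is:
  Dual:  min b^T y  s.t.  A^T y >= c,  y >= 0.

So the dual LP is:
  minimize  5y1 + 9y2 + 11y3
  subject to:
    y1 + 4y3 >= 2
    y2 + 2y3 >= 4
    y1, y2, y3 >= 0

Solving the primal: x* = (0, 5.5).
  primal value c^T x* = 22.
Solving the dual: y* = (0, 0, 2).
  dual value b^T y* = 22.
Strong duality: c^T x* = b^T y*. Confirmed.

22


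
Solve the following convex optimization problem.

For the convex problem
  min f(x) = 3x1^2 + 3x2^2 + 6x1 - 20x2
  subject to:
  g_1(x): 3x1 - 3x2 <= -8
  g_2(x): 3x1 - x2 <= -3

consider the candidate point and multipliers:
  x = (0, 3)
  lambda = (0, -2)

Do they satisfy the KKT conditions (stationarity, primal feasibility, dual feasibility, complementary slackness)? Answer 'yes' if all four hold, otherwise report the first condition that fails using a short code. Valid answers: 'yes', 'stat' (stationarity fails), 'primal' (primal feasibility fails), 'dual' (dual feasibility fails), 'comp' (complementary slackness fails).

Gradient of f: grad f(x) = Q x + c = (6, -2)
Constraint values g_i(x) = a_i^T x - b_i:
  g_1((0, 3)) = -1
  g_2((0, 3)) = 0
Stationarity residual: grad f(x) + sum_i lambda_i a_i = (0, 0)
  -> stationarity OK
Primal feasibility (all g_i <= 0): OK
Dual feasibility (all lambda_i >= 0): FAILS
Complementary slackness (lambda_i * g_i(x) = 0 for all i): OK

Verdict: the first failing condition is dual_feasibility -> dual.

dual


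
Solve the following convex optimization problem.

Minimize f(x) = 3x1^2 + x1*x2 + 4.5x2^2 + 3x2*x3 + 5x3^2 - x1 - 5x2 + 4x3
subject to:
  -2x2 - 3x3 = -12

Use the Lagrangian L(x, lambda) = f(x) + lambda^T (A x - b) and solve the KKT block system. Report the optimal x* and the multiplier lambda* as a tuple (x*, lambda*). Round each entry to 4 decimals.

Form the Lagrangian:
  L(x, lambda) = (1/2) x^T Q x + c^T x + lambda^T (A x - b)
Stationarity (grad_x L = 0): Q x + c + A^T lambda = 0.
Primal feasibility: A x = b.

This gives the KKT block system:
  [ Q   A^T ] [ x     ]   [-c ]
  [ A    0  ] [ lambda ] = [ b ]

Solving the linear system:
  x*      = (-0.2315, 2.3892, 2.4072)
  lambda* = (11.7465)
  f(x*)   = 69.4361

x* = (-0.2315, 2.3892, 2.4072), lambda* = (11.7465)


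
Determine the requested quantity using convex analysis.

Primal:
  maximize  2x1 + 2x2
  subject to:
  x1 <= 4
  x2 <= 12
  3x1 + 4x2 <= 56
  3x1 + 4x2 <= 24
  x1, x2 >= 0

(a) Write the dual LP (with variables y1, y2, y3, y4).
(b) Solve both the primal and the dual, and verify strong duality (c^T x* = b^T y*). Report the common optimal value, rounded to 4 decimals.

The standard primal-dual pair for 'max c^T x s.t. A x <= b, x >= 0' is:
  Dual:  min b^T y  s.t.  A^T y >= c,  y >= 0.

So the dual LP is:
  minimize  4y1 + 12y2 + 56y3 + 24y4
  subject to:
    y1 + 3y3 + 3y4 >= 2
    y2 + 4y3 + 4y4 >= 2
    y1, y2, y3, y4 >= 0

Solving the primal: x* = (4, 3).
  primal value c^T x* = 14.
Solving the dual: y* = (0.5, 0, 0, 0.5).
  dual value b^T y* = 14.
Strong duality: c^T x* = b^T y*. Confirmed.

14


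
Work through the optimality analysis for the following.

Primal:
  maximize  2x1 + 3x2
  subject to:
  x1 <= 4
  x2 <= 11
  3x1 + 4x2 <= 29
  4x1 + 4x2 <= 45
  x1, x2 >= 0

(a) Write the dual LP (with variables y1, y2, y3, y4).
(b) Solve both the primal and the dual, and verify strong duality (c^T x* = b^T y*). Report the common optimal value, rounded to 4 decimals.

The standard primal-dual pair for 'max c^T x s.t. A x <= b, x >= 0' is:
  Dual:  min b^T y  s.t.  A^T y >= c,  y >= 0.

So the dual LP is:
  minimize  4y1 + 11y2 + 29y3 + 45y4
  subject to:
    y1 + 3y3 + 4y4 >= 2
    y2 + 4y3 + 4y4 >= 3
    y1, y2, y3, y4 >= 0

Solving the primal: x* = (0, 7.25).
  primal value c^T x* = 21.75.
Solving the dual: y* = (0, 0, 0.75, 0).
  dual value b^T y* = 21.75.
Strong duality: c^T x* = b^T y*. Confirmed.

21.75


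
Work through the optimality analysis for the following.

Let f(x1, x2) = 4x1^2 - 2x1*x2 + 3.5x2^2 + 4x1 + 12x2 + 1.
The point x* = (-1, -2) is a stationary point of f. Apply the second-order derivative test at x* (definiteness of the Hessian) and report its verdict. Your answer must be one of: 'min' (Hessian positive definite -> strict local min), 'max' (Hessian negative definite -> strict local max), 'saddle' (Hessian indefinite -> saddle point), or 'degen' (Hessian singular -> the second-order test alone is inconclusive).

Compute the Hessian H = grad^2 f:
  H = [[8, -2], [-2, 7]]
Verify stationarity: grad f(x*) = H x* + g = (0, 0).
Eigenvalues of H: 5.4384, 9.5616.
Both eigenvalues > 0, so H is positive definite -> x* is a strict local min.

min


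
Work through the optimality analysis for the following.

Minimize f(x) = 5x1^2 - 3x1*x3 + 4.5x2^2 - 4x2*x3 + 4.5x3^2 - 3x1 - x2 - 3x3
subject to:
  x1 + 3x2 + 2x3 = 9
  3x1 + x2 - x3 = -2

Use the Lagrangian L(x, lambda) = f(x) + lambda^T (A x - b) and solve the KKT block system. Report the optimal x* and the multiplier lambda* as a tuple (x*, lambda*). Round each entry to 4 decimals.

Form the Lagrangian:
  L(x, lambda) = (1/2) x^T Q x + c^T x + lambda^T (A x - b)
Stationarity (grad_x L = 0): Q x + c + A^T lambda = 0.
Primal feasibility: A x = b.

This gives the KKT block system:
  [ Q   A^T ] [ x     ]   [-c ]
  [ A    0  ] [ lambda ] = [ b ]

Solving the linear system:
  x*      = (-0.4339, 1.6075, 2.3058)
  lambda* = (-3.3736, 5.8766)
  f(x*)   = 17.4461

x* = (-0.4339, 1.6075, 2.3058), lambda* = (-3.3736, 5.8766)


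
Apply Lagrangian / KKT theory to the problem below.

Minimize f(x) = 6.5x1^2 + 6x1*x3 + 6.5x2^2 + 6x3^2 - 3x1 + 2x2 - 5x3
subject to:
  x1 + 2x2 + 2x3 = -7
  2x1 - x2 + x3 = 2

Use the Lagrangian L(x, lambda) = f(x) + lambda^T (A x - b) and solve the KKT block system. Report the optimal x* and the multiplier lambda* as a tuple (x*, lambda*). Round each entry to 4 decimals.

Form the Lagrangian:
  L(x, lambda) = (1/2) x^T Q x + c^T x + lambda^T (A x - b)
Stationarity (grad_x L = 0): Q x + c + A^T lambda = 0.
Primal feasibility: A x = b.

This gives the KKT block system:
  [ Q   A^T ] [ x     ]   [-c ]
  [ A    0  ] [ lambda ] = [ b ]

Solving the linear system:
  x*      = (0.6364, -2.2727, -1.5455)
  lambda* = (11.8182, -3.9091)
  f(x*)   = 45.9091

x* = (0.6364, -2.2727, -1.5455), lambda* = (11.8182, -3.9091)


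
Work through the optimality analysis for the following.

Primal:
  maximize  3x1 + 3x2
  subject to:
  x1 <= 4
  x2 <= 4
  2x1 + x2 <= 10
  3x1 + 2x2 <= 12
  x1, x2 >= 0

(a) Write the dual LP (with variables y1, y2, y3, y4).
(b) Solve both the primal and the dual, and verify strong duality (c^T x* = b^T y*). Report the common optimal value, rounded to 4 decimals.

The standard primal-dual pair for 'max c^T x s.t. A x <= b, x >= 0' is:
  Dual:  min b^T y  s.t.  A^T y >= c,  y >= 0.

So the dual LP is:
  minimize  4y1 + 4y2 + 10y3 + 12y4
  subject to:
    y1 + 2y3 + 3y4 >= 3
    y2 + y3 + 2y4 >= 3
    y1, y2, y3, y4 >= 0

Solving the primal: x* = (1.3333, 4).
  primal value c^T x* = 16.
Solving the dual: y* = (0, 1, 0, 1).
  dual value b^T y* = 16.
Strong duality: c^T x* = b^T y*. Confirmed.

16


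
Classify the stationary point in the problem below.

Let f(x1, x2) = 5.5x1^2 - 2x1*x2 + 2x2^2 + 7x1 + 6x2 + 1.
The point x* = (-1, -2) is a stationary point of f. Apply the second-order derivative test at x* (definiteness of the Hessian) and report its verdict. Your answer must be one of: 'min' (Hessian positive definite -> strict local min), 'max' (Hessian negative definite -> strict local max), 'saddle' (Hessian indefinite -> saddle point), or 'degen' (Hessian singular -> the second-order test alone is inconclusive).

Compute the Hessian H = grad^2 f:
  H = [[11, -2], [-2, 4]]
Verify stationarity: grad f(x*) = H x* + g = (0, 0).
Eigenvalues of H: 3.4689, 11.5311.
Both eigenvalues > 0, so H is positive definite -> x* is a strict local min.

min


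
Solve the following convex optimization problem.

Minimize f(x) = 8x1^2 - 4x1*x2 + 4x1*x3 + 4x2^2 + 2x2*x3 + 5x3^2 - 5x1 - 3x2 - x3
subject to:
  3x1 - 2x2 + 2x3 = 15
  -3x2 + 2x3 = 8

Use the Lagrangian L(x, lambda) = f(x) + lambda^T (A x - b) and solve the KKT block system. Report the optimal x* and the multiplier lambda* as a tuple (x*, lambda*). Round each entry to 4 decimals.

Form the Lagrangian:
  L(x, lambda) = (1/2) x^T Q x + c^T x + lambda^T (A x - b)
Stationarity (grad_x L = 0): Q x + c + A^T lambda = 0.
Primal feasibility: A x = b.

This gives the KKT block system:
  [ Q   A^T ] [ x     ]   [-c ]
  [ A    0  ] [ lambda ] = [ b ]

Solving the linear system:
  x*      = (2.803, -1.409, 1.8865)
  lambda* = (-17.6767, 4.5474)
  f(x*)   = 108.5485

x* = (2.803, -1.409, 1.8865), lambda* = (-17.6767, 4.5474)


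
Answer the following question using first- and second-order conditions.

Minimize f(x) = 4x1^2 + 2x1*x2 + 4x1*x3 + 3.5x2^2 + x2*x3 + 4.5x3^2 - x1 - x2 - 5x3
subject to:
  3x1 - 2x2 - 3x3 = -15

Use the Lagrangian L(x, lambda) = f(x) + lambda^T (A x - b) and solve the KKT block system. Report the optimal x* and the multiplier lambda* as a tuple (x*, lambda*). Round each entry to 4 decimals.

Form the Lagrangian:
  L(x, lambda) = (1/2) x^T Q x + c^T x + lambda^T (A x - b)
Stationarity (grad_x L = 0): Q x + c + A^T lambda = 0.
Primal feasibility: A x = b.

This gives the KKT block system:
  [ Q   A^T ] [ x     ]   [-c ]
  [ A    0  ] [ lambda ] = [ b ]

Solving the linear system:
  x*      = (-2.1087, 1.1087, 2.1522)
  lambda* = (2.3478)
  f(x*)   = 12.7283

x* = (-2.1087, 1.1087, 2.1522), lambda* = (2.3478)
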